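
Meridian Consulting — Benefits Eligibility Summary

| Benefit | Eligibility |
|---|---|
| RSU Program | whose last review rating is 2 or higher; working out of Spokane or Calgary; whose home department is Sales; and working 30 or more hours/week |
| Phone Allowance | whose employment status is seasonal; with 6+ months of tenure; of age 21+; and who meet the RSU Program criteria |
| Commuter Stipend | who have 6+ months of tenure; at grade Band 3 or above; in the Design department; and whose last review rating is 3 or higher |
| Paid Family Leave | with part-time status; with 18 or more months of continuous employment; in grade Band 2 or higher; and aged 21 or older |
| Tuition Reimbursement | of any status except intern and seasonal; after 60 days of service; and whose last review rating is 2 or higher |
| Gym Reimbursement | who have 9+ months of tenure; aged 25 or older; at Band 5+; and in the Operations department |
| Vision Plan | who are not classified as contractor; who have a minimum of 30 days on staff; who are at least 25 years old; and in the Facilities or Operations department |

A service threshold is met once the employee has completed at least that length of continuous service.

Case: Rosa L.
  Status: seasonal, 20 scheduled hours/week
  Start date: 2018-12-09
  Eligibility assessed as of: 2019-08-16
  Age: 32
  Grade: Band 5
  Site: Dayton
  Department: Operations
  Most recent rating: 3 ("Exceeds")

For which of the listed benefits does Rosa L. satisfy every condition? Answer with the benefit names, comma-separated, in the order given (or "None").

Service from 2018-12-09 to 2019-08-16: 250 days.
RSU Program — rating 3 ≥ 2 ✓; site Dayton ✗ (not Spokane or Calgary) → not eligible.
Phone Allowance — status seasonal ✓; service 250 days ≥ 6 months (≈180 days) ✓; age 32 ≥ 21 ✓; not eligible for RSU Program ✗ → not eligible.
Commuter Stipend — service 250 days ≥ 6 months (≈180 days) ✓; grade Band 5 ≥ Band 3 ✓; dept Operations ✗ → not eligible.
Paid Family Leave — status seasonal ✗ (requires part-time) → not eligible.
Tuition Reimbursement — status seasonal ✗ (excluded) → not eligible.
Gym Reimbursement — service 250 days < 9 months (≈270 days) ✗ → not eligible.
Vision Plan — status seasonal ✓ (not excluded); service 250 days ≥ 30 days ✓; age 32 ≥ 25 ✓; dept Operations ✓ → eligible.

Vision Plan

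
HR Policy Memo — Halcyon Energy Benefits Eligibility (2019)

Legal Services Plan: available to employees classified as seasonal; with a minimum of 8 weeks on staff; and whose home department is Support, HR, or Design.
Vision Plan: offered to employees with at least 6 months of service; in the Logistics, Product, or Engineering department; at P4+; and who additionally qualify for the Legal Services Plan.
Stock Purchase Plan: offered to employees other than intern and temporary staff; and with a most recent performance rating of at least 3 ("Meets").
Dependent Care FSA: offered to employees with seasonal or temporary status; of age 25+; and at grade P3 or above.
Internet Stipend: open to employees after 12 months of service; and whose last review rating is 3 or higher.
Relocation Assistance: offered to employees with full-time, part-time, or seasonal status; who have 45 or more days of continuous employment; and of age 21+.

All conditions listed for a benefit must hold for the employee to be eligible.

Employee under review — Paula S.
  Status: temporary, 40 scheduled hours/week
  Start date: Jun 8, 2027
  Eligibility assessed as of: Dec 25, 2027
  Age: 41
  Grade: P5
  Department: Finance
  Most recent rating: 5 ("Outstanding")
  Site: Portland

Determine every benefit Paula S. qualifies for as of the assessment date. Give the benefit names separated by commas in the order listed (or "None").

Service from Jun 8, 2027 to Dec 25, 2027: 200 days.
Legal Services Plan — status temporary ✗ (requires seasonal) → not eligible.
Vision Plan — service 200 days ≥ 6 months (≈180 days) ✓; dept Finance ✗ → not eligible.
Stock Purchase Plan — status temporary ✗ (excluded) → not eligible.
Dependent Care FSA — status temporary ✓; age 41 ≥ 25 ✓; grade P5 ≥ P3 ✓ → eligible.
Internet Stipend — service 200 days < 12 months (≈360 days) ✗ → not eligible.
Relocation Assistance — status temporary ✗ (requires full-time, part-time, or seasonal) → not eligible.

Dependent Care FSA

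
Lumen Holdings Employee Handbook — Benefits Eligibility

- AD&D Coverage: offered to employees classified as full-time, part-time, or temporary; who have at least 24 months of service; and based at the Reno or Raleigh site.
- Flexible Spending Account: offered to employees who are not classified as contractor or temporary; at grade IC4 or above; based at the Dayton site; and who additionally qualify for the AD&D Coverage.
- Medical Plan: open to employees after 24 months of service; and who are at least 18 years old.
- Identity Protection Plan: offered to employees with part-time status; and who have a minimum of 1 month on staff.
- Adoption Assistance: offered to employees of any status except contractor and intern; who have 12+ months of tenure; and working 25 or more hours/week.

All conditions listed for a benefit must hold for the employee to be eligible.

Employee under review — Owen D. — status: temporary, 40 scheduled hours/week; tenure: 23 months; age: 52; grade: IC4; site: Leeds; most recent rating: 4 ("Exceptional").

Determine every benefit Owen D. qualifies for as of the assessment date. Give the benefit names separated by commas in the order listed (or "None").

Adoption Assistance

AD&D Coverage — status temporary ✓; service 23 months < 24 months ✗ → not eligible.
Flexible Spending Account — status temporary ✗ (excluded) → not eligible.
Medical Plan — service 23 months < 24 months ✗ → not eligible.
Identity Protection Plan — status temporary ✗ (requires part-time) → not eligible.
Adoption Assistance — status temporary ✓ (not excluded); service 23 months ≥ 12 months ✓; 40 hrs/wk ≥ 25 ✓ → eligible.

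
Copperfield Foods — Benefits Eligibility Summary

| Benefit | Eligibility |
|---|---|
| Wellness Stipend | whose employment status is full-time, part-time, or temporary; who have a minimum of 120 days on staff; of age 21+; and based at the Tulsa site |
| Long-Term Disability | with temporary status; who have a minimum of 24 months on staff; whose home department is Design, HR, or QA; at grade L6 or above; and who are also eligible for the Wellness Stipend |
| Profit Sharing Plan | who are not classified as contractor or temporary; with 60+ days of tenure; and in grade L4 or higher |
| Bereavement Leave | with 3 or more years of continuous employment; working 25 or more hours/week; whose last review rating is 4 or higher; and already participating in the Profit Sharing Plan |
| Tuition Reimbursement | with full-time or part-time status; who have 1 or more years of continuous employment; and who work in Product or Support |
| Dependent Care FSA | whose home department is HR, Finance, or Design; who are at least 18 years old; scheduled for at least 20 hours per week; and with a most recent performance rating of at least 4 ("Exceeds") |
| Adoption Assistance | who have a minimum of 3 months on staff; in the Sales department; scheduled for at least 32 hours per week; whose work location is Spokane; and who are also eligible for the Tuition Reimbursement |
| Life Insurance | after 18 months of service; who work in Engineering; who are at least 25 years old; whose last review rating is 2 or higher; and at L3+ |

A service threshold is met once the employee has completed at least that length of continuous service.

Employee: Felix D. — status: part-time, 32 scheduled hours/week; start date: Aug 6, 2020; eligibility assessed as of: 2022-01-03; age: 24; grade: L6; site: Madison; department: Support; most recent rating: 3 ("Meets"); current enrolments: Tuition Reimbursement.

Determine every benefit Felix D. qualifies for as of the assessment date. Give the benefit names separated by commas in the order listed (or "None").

Profit Sharing Plan, Tuition Reimbursement

Service from Aug 6, 2020 to 2022-01-03: 515 days.
Wellness Stipend — status part-time ✓; service 515 days ≥ 120 days ✓; age 24 ≥ 21 ✓; site Madison ✗ (not Tulsa) → not eligible.
Long-Term Disability — status part-time ✗ (requires temporary) → not eligible.
Profit Sharing Plan — status part-time ✓ (not excluded); service 515 days ≥ 60 days ✓; grade L6 ≥ L4 ✓ → eligible.
Bereavement Leave — service 515 days < 3 years (≈1095 days) ✗ → not eligible.
Tuition Reimbursement — status part-time ✓; service 515 days ≥ 1 year (≈365 days) ✓; dept Support ✓ → eligible.
Dependent Care FSA — dept Support ✗ → not eligible.
Adoption Assistance — service 515 days ≥ 3 months (≈90 days) ✓; dept Support ✗ → not eligible.
Life Insurance — service 515 days < 18 months (≈540 days) ✗ → not eligible.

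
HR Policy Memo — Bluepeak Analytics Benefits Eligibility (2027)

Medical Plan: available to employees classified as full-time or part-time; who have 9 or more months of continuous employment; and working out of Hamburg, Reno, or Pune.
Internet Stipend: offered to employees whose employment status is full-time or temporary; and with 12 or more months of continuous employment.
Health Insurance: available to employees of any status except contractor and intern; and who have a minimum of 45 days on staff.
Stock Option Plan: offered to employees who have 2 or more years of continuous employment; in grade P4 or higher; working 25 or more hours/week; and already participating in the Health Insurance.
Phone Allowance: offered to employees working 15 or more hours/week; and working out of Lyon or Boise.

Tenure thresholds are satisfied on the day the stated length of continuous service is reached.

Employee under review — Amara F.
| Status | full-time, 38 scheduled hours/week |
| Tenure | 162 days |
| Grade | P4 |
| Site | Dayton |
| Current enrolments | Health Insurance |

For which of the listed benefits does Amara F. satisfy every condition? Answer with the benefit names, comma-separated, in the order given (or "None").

Health Insurance

Medical Plan — status full-time ✓; service 162 days < 9 months (≈270 days) ✗ → not eligible.
Internet Stipend — status full-time ✓; service 162 days < 12 months (≈360 days) ✗ → not eligible.
Health Insurance — status full-time ✓ (not excluded); service 162 days ≥ 45 days ✓ → eligible.
Stock Option Plan — service 162 days < 2 years (≈730 days) ✗ → not eligible.
Phone Allowance — 38 hrs/wk ≥ 15 ✓; site Dayton ✗ (not Lyon or Boise) → not eligible.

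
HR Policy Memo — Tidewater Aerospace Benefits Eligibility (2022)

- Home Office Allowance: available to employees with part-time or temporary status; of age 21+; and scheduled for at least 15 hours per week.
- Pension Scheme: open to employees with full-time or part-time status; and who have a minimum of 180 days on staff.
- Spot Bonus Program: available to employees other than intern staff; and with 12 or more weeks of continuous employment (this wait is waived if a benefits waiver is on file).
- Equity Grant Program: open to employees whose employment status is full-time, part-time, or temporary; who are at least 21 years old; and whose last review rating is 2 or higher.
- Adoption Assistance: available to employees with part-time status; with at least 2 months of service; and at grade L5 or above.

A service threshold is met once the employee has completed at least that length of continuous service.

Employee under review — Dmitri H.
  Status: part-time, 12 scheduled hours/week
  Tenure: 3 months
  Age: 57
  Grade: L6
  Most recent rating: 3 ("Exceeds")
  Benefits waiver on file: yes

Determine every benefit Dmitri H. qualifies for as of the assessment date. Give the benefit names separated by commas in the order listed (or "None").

Spot Bonus Program, Equity Grant Program, Adoption Assistance

Home Office Allowance — status part-time ✓; age 57 ≥ 21 ✓; 12 hrs/wk < 15 ✗ → not eligible.
Pension Scheme — status part-time ✓; service 3 months < 180 days ✗ → not eligible.
Spot Bonus Program — status part-time ✓ (not excluded); benefits waiver on file ✓ → eligible.
Equity Grant Program — status part-time ✓; age 57 ≥ 21 ✓; rating 3 ≥ 2 ✓ → eligible.
Adoption Assistance — status part-time ✓; service 3 months ≥ 2 months ✓; grade L6 ≥ L5 ✓ → eligible.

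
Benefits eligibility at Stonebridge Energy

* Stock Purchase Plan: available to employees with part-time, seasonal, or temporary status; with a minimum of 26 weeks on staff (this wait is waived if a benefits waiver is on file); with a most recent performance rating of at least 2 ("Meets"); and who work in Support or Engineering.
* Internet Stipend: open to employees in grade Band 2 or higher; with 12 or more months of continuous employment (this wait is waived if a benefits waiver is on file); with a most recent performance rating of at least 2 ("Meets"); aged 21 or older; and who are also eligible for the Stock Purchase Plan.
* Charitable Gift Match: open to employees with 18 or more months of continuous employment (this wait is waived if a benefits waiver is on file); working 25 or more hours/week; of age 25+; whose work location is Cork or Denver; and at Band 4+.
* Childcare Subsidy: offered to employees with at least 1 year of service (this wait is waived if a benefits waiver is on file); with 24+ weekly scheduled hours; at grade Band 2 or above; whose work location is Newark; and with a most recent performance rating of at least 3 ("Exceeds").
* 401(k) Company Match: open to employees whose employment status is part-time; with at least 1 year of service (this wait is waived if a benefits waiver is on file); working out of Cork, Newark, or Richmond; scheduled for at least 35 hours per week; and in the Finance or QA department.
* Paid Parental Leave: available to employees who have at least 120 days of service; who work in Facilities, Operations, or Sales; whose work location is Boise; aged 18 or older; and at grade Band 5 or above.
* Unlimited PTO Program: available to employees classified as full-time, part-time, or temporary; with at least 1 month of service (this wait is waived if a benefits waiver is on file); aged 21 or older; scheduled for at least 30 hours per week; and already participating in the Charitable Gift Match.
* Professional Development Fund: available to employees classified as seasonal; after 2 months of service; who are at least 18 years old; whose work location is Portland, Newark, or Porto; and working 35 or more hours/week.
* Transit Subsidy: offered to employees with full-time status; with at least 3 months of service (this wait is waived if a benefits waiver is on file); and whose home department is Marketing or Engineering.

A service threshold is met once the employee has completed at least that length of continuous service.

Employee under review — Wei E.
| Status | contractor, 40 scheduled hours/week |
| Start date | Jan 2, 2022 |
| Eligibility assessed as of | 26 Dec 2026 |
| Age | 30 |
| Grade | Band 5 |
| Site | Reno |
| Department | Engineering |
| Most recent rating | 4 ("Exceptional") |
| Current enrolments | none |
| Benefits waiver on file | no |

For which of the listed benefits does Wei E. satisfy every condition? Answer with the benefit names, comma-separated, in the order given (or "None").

Service from Jan 2, 2022 to 26 Dec 2026: 1819 days.
Stock Purchase Plan — status contractor ✗ (requires part-time, seasonal, or temporary) → not eligible.
Internet Stipend — grade Band 5 ≥ Band 2 ✓; no waiver, service 1819 days ≥ 12 months (≈360 days) ✓; rating 4 ≥ 2 ✓; age 30 ≥ 21 ✓; not eligible for Stock Purchase Plan ✗ → not eligible.
Charitable Gift Match — no waiver, service 1819 days ≥ 18 months (≈540 days) ✓; 40 hrs/wk ≥ 25 ✓; age 30 ≥ 25 ✓; site Reno ✗ (not Cork or Denver) → not eligible.
Childcare Subsidy — no waiver, service 1819 days ≥ 1 year (≈365 days) ✓; 40 hrs/wk ≥ 24 ✓; grade Band 5 ≥ Band 2 ✓; site Reno ✗ (not Newark) → not eligible.
401(k) Company Match — status contractor ✗ (requires part-time) → not eligible.
Paid Parental Leave — service 1819 days ≥ 120 days ✓; dept Engineering ✗ → not eligible.
Unlimited PTO Program — status contractor ✗ (requires full-time, part-time, or temporary) → not eligible.
Professional Development Fund — status contractor ✗ (requires seasonal) → not eligible.
Transit Subsidy — status contractor ✗ (requires full-time) → not eligible.

None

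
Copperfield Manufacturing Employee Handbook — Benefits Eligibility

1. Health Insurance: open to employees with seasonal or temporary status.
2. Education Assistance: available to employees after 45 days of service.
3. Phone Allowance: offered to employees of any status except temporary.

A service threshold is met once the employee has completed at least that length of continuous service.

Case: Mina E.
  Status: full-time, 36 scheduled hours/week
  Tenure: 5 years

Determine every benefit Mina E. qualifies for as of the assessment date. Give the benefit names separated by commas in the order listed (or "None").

Health Insurance — status full-time ✗ (requires seasonal or temporary) → not eligible.
Education Assistance — service 5 years ≥ 45 days ✓ → eligible.
Phone Allowance — status full-time ✓ (not excluded) → eligible.

Education Assistance, Phone Allowance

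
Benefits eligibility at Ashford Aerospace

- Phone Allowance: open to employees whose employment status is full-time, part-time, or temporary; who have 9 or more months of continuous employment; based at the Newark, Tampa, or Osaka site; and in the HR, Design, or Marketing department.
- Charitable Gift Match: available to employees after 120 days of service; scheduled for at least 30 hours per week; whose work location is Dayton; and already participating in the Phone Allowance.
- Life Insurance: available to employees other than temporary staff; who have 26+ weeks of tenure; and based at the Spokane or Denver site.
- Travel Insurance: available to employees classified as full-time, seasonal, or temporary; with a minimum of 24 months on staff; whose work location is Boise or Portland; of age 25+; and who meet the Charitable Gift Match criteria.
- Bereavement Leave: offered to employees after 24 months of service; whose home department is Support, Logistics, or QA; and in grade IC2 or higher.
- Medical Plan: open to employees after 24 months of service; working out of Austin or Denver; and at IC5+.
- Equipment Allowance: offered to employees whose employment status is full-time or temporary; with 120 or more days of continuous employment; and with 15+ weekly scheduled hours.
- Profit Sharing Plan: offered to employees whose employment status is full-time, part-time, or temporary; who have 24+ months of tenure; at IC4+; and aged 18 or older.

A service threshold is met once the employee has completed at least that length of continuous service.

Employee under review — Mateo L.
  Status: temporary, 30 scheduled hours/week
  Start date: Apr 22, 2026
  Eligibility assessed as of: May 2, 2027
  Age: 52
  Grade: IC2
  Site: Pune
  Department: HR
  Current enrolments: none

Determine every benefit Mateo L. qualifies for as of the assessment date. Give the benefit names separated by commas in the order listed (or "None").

Equipment Allowance

Service from Apr 22, 2026 to May 2, 2027: 375 days.
Phone Allowance — status temporary ✓; service 375 days ≥ 9 months (≈270 days) ✓; site Pune ✗ (not Newark, Tampa, or Osaka) → not eligible.
Charitable Gift Match — service 375 days ≥ 120 days ✓; 30 hrs/wk ≥ 30 ✓; site Pune ✗ (not Dayton) → not eligible.
Life Insurance — status temporary ✗ (excluded) → not eligible.
Travel Insurance — status temporary ✓; service 375 days < 24 months (≈720 days) ✗ → not eligible.
Bereavement Leave — service 375 days < 24 months (≈720 days) ✗ → not eligible.
Medical Plan — service 375 days < 24 months (≈720 days) ✗ → not eligible.
Equipment Allowance — status temporary ✓; service 375 days ≥ 120 days ✓; 30 hrs/wk ≥ 15 ✓ → eligible.
Profit Sharing Plan — status temporary ✓; service 375 days < 24 months (≈720 days) ✗ → not eligible.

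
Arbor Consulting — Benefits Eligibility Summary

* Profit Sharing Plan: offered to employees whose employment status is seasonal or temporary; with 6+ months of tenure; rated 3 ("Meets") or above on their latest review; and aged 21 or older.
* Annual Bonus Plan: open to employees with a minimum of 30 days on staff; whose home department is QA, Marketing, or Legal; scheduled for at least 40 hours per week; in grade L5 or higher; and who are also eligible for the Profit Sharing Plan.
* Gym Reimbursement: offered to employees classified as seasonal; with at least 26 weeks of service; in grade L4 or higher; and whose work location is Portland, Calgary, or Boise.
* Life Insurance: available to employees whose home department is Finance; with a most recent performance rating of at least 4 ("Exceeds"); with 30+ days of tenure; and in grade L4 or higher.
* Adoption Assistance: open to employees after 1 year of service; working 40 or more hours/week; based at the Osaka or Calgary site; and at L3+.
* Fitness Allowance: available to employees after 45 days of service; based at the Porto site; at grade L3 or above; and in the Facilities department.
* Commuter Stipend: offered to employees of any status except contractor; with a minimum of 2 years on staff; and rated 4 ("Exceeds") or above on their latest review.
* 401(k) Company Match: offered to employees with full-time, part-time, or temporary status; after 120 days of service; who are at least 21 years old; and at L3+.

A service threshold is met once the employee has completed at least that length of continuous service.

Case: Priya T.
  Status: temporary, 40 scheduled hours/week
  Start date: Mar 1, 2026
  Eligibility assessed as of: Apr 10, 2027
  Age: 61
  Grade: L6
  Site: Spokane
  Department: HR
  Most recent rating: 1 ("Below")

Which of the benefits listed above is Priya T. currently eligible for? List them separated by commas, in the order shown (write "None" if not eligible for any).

401(k) Company Match

Service from Mar 1, 2026 to Apr 10, 2027: 405 days.
Profit Sharing Plan — status temporary ✓; service 405 days ≥ 6 months (≈180 days) ✓; rating 1 < 3 ✗ → not eligible.
Annual Bonus Plan — service 405 days ≥ 30 days ✓; dept HR ✗ → not eligible.
Gym Reimbursement — status temporary ✗ (requires seasonal) → not eligible.
Life Insurance — dept HR ✗ → not eligible.
Adoption Assistance — service 405 days ≥ 1 year (≈365 days) ✓; 40 hrs/wk ≥ 40 ✓; site Spokane ✗ (not Osaka or Calgary) → not eligible.
Fitness Allowance — service 405 days ≥ 45 days ✓; site Spokane ✗ (not Porto) → not eligible.
Commuter Stipend — status temporary ✓ (not excluded); service 405 days < 2 years (≈730 days) ✗ → not eligible.
401(k) Company Match — status temporary ✓; service 405 days ≥ 120 days ✓; age 61 ≥ 21 ✓; grade L6 ≥ L3 ✓ → eligible.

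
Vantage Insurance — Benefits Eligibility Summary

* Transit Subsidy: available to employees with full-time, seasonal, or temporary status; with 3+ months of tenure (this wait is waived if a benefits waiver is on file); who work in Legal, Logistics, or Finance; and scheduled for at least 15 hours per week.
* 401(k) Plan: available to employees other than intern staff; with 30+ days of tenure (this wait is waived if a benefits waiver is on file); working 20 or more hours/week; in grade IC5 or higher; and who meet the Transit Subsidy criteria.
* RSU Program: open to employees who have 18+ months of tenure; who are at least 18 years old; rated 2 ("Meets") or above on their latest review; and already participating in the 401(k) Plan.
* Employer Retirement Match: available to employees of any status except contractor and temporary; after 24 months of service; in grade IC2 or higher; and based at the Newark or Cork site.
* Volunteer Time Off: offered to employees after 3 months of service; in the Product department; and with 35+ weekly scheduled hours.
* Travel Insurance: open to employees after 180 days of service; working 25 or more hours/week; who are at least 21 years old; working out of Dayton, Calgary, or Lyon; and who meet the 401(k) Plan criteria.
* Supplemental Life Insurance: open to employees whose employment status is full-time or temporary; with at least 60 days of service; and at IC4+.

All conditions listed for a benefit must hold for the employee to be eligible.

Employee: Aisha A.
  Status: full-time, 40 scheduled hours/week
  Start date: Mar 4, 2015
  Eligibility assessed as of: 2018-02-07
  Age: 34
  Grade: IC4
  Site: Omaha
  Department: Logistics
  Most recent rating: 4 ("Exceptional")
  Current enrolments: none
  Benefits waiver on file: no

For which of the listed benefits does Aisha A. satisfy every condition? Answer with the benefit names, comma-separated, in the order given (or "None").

Service from Mar 4, 2015 to 2018-02-07: 1071 days.
Transit Subsidy — status full-time ✓; no waiver, service 1071 days ≥ 3 months (≈90 days) ✓; dept Logistics ✓; 40 hrs/wk ≥ 15 ✓ → eligible.
401(k) Plan — status full-time ✓ (not excluded); no waiver, service 1071 days ≥ 30 days ✓; 40 hrs/wk ≥ 20 ✓; grade IC4 < IC5 ✗ → not eligible.
RSU Program — service 1071 days ≥ 18 months (≈540 days) ✓; age 34 ≥ 18 ✓; rating 4 ≥ 2 ✓; not enrolled in 401(k) Plan ✗ → not eligible.
Employer Retirement Match — status full-time ✓ (not excluded); service 1071 days ≥ 24 months (≈720 days) ✓; grade IC4 ≥ IC2 ✓; site Omaha ✗ (not Newark or Cork) → not eligible.
Volunteer Time Off — service 1071 days ≥ 3 months (≈90 days) ✓; dept Logistics ✗ → not eligible.
Travel Insurance — service 1071 days ≥ 180 days ✓; 40 hrs/wk ≥ 25 ✓; age 34 ≥ 21 ✓; site Omaha ✗ (not Dayton, Calgary, or Lyon) → not eligible.
Supplemental Life Insurance — status full-time ✓; service 1071 days ≥ 60 days ✓; grade IC4 ≥ IC4 ✓ → eligible.

Transit Subsidy, Supplemental Life Insurance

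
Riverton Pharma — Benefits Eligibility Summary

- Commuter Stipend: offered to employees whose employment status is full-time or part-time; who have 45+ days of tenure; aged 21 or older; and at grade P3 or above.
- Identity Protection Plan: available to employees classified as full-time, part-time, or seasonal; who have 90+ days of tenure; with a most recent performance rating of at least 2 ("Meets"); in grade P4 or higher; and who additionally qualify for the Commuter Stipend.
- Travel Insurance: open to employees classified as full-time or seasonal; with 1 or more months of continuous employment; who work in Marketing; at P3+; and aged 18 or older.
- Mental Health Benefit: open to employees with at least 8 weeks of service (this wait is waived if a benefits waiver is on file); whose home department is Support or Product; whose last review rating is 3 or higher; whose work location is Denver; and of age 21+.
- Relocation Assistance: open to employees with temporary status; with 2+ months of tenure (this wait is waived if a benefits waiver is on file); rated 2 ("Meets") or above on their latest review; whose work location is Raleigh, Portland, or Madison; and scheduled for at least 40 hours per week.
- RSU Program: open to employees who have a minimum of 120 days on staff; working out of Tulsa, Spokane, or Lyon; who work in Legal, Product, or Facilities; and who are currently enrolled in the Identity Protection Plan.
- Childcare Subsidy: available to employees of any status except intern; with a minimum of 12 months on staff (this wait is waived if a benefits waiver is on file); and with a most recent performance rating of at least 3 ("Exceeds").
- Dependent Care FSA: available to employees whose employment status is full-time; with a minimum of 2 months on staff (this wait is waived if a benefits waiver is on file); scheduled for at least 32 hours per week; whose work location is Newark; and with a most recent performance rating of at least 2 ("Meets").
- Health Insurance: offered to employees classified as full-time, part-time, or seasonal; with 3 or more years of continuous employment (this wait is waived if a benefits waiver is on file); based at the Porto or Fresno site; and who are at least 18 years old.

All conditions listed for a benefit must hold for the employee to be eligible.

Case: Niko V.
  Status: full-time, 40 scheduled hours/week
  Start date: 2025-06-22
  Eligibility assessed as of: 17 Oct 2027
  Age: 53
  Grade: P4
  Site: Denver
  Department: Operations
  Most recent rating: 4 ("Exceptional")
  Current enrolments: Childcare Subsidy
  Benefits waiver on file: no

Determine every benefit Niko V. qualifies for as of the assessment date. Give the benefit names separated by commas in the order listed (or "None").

Commuter Stipend, Identity Protection Plan, Childcare Subsidy

Service from 2025-06-22 to 17 Oct 2027: 847 days.
Commuter Stipend — status full-time ✓; service 847 days ≥ 45 days ✓; age 53 ≥ 21 ✓; grade P4 ≥ P3 ✓ → eligible.
Identity Protection Plan — status full-time ✓; service 847 days ≥ 90 days ✓; rating 4 ≥ 2 ✓; grade P4 ≥ P4 ✓; eligible for Commuter Stipend ✓ → eligible.
Travel Insurance — status full-time ✓; service 847 days ≥ 1 month (≈30 days) ✓; dept Operations ✗ → not eligible.
Mental Health Benefit — no waiver, service 847 days ≥ 8 weeks (≈56 days) ✓; dept Operations ✗ → not eligible.
Relocation Assistance — status full-time ✗ (requires temporary) → not eligible.
RSU Program — service 847 days ≥ 120 days ✓; site Denver ✗ (not Tulsa, Spokane, or Lyon) → not eligible.
Childcare Subsidy — status full-time ✓ (not excluded); no waiver, service 847 days ≥ 12 months (≈360 days) ✓; rating 4 ≥ 3 ✓ → eligible.
Dependent Care FSA — status full-time ✓; no waiver, service 847 days ≥ 2 months (≈60 days) ✓; 40 hrs/wk ≥ 32 ✓; site Denver ✗ (not Newark) → not eligible.
Health Insurance — status full-time ✓; no waiver, service 847 days < 3 years (≈1095 days) ✗ → not eligible.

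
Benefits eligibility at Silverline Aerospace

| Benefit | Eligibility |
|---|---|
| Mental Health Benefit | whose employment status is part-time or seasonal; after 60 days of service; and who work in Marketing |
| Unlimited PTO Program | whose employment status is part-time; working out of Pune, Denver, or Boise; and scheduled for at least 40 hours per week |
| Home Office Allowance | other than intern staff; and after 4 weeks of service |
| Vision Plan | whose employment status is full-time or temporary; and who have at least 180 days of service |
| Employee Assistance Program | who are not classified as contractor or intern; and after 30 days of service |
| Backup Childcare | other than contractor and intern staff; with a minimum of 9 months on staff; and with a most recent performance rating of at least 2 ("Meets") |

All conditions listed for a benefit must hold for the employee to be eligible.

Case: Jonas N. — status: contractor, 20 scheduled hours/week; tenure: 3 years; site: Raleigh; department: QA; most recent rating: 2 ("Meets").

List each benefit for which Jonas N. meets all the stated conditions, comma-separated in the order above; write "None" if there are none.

Home Office Allowance

Mental Health Benefit — status contractor ✗ (requires part-time or seasonal) → not eligible.
Unlimited PTO Program — status contractor ✗ (requires part-time) → not eligible.
Home Office Allowance — status contractor ✓ (not excluded); service 3 years ≥ 4 weeks (≈28 days) ✓ → eligible.
Vision Plan — status contractor ✗ (requires full-time or temporary) → not eligible.
Employee Assistance Program — status contractor ✗ (excluded) → not eligible.
Backup Childcare — status contractor ✗ (excluded) → not eligible.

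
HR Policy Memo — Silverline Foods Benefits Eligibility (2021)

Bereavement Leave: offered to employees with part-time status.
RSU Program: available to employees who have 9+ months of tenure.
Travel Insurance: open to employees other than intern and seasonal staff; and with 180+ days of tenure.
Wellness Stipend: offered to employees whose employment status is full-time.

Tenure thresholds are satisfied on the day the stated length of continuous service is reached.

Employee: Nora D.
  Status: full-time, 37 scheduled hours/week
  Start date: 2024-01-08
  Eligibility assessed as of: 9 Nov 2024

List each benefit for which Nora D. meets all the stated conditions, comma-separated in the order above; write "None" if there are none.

Service from 2024-01-08 to 9 Nov 2024: 306 days.
Bereavement Leave — status full-time ✗ (requires part-time) → not eligible.
RSU Program — service 306 days ≥ 9 months (≈270 days) ✓ → eligible.
Travel Insurance — status full-time ✓ (not excluded); service 306 days ≥ 180 days ✓ → eligible.
Wellness Stipend — status full-time ✓ → eligible.

RSU Program, Travel Insurance, Wellness Stipend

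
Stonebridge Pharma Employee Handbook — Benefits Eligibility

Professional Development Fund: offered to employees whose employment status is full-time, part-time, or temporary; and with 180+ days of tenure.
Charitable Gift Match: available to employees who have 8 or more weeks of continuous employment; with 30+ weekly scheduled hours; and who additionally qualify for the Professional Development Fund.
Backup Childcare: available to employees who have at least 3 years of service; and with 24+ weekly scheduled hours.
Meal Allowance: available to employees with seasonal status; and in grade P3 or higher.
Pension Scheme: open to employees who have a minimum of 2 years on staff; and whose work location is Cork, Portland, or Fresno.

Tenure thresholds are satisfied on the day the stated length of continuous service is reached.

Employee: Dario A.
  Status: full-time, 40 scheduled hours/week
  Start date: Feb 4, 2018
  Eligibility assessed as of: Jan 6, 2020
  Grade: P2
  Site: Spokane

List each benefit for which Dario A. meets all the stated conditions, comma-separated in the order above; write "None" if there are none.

Service from Feb 4, 2018 to Jan 6, 2020: 701 days.
Professional Development Fund — status full-time ✓; service 701 days ≥ 180 days ✓ → eligible.
Charitable Gift Match — service 701 days ≥ 8 weeks (≈56 days) ✓; 40 hrs/wk ≥ 30 ✓; eligible for Professional Development Fund ✓ → eligible.
Backup Childcare — service 701 days < 3 years (≈1095 days) ✗ → not eligible.
Meal Allowance — status full-time ✗ (requires seasonal) → not eligible.
Pension Scheme — service 701 days < 2 years (≈730 days) ✗ → not eligible.

Professional Development Fund, Charitable Gift Match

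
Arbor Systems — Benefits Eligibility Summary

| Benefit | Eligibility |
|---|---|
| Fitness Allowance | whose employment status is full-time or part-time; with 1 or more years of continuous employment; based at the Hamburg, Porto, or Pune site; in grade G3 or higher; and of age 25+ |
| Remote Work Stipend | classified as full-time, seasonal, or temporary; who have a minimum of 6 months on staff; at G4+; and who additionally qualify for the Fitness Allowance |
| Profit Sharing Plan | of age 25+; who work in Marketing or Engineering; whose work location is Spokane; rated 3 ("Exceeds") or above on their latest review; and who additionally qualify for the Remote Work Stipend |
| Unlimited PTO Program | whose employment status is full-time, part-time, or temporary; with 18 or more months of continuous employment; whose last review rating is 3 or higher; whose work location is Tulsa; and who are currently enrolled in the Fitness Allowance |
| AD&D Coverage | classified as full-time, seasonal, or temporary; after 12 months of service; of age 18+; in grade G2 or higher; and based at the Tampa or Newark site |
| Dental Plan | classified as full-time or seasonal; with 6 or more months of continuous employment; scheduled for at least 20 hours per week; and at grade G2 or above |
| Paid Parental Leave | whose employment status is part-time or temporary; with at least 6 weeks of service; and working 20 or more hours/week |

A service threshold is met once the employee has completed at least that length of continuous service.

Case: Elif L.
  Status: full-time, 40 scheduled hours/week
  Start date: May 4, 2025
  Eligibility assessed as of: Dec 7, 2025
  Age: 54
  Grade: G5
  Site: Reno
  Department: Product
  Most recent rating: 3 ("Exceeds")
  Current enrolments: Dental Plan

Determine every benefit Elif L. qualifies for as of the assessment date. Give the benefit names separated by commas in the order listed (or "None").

Service from May 4, 2025 to Dec 7, 2025: 217 days.
Fitness Allowance — status full-time ✓; service 217 days < 1 year (≈365 days) ✗ → not eligible.
Remote Work Stipend — status full-time ✓; service 217 days ≥ 6 months (≈180 days) ✓; grade G5 ≥ G4 ✓; not eligible for Fitness Allowance ✗ → not eligible.
Profit Sharing Plan — age 54 ≥ 25 ✓; dept Product ✗ → not eligible.
Unlimited PTO Program — status full-time ✓; service 217 days < 18 months (≈540 days) ✗ → not eligible.
AD&D Coverage — status full-time ✓; service 217 days < 12 months (≈360 days) ✗ → not eligible.
Dental Plan — status full-time ✓; service 217 days ≥ 6 months (≈180 days) ✓; 40 hrs/wk ≥ 20 ✓; grade G5 ≥ G2 ✓ → eligible.
Paid Parental Leave — status full-time ✗ (requires part-time or temporary) → not eligible.

Dental Plan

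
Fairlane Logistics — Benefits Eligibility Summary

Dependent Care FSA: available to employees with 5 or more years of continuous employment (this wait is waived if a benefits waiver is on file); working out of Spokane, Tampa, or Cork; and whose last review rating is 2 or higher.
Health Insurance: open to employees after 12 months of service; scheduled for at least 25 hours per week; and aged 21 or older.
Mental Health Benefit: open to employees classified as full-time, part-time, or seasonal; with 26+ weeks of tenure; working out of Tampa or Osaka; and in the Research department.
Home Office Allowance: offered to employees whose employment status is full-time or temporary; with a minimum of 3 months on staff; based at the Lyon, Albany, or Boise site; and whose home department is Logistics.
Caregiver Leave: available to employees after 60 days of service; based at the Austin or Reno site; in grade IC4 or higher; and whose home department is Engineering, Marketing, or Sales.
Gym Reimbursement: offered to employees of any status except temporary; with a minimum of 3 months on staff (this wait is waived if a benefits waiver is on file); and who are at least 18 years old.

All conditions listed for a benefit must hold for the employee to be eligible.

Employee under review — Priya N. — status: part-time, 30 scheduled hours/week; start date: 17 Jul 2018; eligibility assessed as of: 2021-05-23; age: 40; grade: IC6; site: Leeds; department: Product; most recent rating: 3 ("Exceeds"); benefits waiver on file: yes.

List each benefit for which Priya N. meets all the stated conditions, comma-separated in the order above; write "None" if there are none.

Service from 17 Jul 2018 to 2021-05-23: 1041 days.
Dependent Care FSA — benefits waiver on file ✓; site Leeds ✗ (not Spokane, Tampa, or Cork) → not eligible.
Health Insurance — service 1041 days ≥ 12 months (≈360 days) ✓; 30 hrs/wk ≥ 25 ✓; age 40 ≥ 21 ✓ → eligible.
Mental Health Benefit — status part-time ✓; service 1041 days ≥ 26 weeks (≈182 days) ✓; site Leeds ✗ (not Tampa or Osaka) → not eligible.
Home Office Allowance — status part-time ✗ (requires full-time or temporary) → not eligible.
Caregiver Leave — service 1041 days ≥ 60 days ✓; site Leeds ✗ (not Austin or Reno) → not eligible.
Gym Reimbursement — status part-time ✓ (not excluded); benefits waiver on file ✓; age 40 ≥ 18 ✓ → eligible.

Health Insurance, Gym Reimbursement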